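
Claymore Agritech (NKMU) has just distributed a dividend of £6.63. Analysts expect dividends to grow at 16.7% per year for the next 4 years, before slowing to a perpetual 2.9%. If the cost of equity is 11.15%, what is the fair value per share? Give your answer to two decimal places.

£130.49

Two-stage DDM. Project D₁…D_4 at 0.167, terminal growth 0.029, discount at r = 0.1115.
D_1 = 7.7372
D_2 = 9.0293
D_3 = 10.5372
D_4 = 12.2969
Terminal value at t=4: TV = D_5/(r−g) = 12.6535/(0.1115−0.029) = 153.3763
P₀ = 7.7372/(1+0.1115)^1 + 9.0293/(1+0.1115)^2 + 10.5372/(1+0.1115)^3 + 12.2969/(1+0.1115)^4 + 153.3763/(1+0.1115)^4 = 130.4895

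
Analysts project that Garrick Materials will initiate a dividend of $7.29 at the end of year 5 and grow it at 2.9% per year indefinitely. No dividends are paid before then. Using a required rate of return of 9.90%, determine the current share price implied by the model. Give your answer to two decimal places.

$71.39

Deferred-dividend DDM. At t=4 the remaining stream is a growing perpetuity with first payment D_5 = 7.29.
V_4 = D_5/(r−g) = 7.29/(0.099−0.029) = 104.1429
P₀ = V_4/(1+r)^4 = 104.1429/(1+0.099)^4 = 71.3902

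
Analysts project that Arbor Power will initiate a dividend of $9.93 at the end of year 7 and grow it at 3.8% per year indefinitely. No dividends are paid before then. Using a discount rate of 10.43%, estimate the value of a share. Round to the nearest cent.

Deferred-dividend DDM. At t=6 the remaining stream is a growing perpetuity with first payment D_7 = 9.93.
V_6 = D_7/(r−g) = 9.93/(0.1043−0.038) = 149.7738
P₀ = V_6/(1+r)^6 = 149.7738/(1+0.1043)^6 = 82.5873

$82.59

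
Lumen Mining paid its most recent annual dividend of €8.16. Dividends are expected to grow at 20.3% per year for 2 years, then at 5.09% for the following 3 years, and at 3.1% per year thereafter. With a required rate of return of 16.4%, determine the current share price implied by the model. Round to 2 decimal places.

€88.26

Three-stage DDM. Project D₁…D_5; terminal Gordon value at t=5 with g = 0.031; discount at r = 0.164.
D_1 = 9.8165
D_2 = 11.8092
D_3 = 12.4103
D_4 = 13.0420
D_5 = 13.7058
TV_5 = 14.1307/(0.164−0.031) = 106.2460
P₀ = Σ Dₜ/(1+r)ᵗ + TV_5/(1+r)^5 = 88.2590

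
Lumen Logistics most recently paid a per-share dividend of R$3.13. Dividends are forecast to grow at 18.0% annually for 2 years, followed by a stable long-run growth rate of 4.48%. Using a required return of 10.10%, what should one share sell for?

Two-stage DDM. Project D₁…D_2 at 0.18, terminal growth 0.0448, discount at r = 0.101.
D_1 = 3.6934
D_2 = 4.3582
Terminal value at t=2: TV = D_3/(r−g) = 4.5535/(0.101−0.0448) = 81.0224
P₀ = 3.6934/(1+0.101)^1 + 4.3582/(1+0.101)^2 + 81.0224/(1+0.101)^2 = 73.7890

R$73.79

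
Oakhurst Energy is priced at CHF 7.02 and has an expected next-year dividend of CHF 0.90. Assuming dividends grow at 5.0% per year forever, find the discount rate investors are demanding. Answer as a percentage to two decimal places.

17.82%

Rearranging the constant-growth DDM: r = D₁/P₀ + g.
r = 0.9000 / 7.02 + 0.05 = 0.12821 + 0.05 = 0.17821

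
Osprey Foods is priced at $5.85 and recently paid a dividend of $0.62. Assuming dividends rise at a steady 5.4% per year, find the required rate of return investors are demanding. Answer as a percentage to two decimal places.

16.57%

Rearranging the constant-growth DDM: r = D₁/P₀ + g.
D₁ = 0.62 × (1 + 0.054) = 0.6535.
r = 0.6535 / 5.85 + 0.054 = 0.11171 + 0.054 = 0.16571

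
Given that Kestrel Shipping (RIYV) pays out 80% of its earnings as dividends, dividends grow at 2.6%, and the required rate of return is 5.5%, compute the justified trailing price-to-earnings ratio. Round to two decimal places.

28.30

Justified trailing P/E = b(1+g)/(r−g) = 0.80×(1+0.026)/(0.055−0.026) = 28.3034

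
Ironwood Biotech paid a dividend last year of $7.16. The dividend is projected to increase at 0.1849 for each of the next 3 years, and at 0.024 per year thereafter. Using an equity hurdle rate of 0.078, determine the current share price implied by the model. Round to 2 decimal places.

$206.33

Two-stage DDM. Project D₁…D_3 at 0.1849, terminal growth 0.024, discount at r = 0.078.
D_1 = 8.4839
D_2 = 10.0526
D_3 = 11.9113
Terminal value at t=3: TV = D_4/(r−g) = 12.1971/(0.078−0.024) = 225.8730
P₀ = 8.4839/(1+0.078)^1 + 10.0526/(1+0.078)^2 + 11.9113/(1+0.078)^3 + 225.8730/(1+0.078)^3 = 206.3339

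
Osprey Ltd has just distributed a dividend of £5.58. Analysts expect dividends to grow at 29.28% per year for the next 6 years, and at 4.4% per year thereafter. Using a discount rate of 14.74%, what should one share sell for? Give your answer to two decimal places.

£167.16

Two-stage DDM. Project D₁…D_6 at 0.2928, terminal growth 0.044, discount at r = 0.1474.
D_1 = 7.2138
D_2 = 9.3260
D_3 = 12.0567
D_4 = 15.5869
D_5 = 20.1507
D_6 = 26.0509
Terminal value at t=6: TV = D_7/(r−g) = 27.1971/(0.1474−0.044) = 263.0281
P₀ = 7.2138/(1+0.1474)^1 + 9.3260/(1+0.1474)^2 + 12.0567/(1+0.1474)^3 + 15.5869/(1+0.1474)^4 + 20.1507/(1+0.1474)^5 + 26.0509/(1+0.1474)^6 + 263.0281/(1+0.1474)^6 = 167.1635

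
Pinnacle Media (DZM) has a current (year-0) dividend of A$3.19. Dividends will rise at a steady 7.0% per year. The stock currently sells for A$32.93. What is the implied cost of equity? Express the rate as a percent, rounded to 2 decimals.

17.37%

Rearranging the constant-growth DDM: r = D₁/P₀ + g.
D₁ = 3.19 × (1 + 0.07) = 3.4133.
r = 3.4133 / 32.93 + 0.07 = 0.10365 + 0.07 = 0.17365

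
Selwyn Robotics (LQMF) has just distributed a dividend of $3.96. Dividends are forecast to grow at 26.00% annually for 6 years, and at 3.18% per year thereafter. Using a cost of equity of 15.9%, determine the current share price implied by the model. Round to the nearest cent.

$85.19

Two-stage DDM. Project D₁…D_6 at 0.26, terminal growth 0.0318, discount at r = 0.159.
D_1 = 4.9896
D_2 = 6.2869
D_3 = 7.9215
D_4 = 9.9811
D_5 = 12.5762
D_6 = 15.8460
Terminal value at t=6: TV = D_7/(r−g) = 16.3499/(0.159−0.0318) = 128.5366
P₀ = 4.9896/(1+0.159)^1 + 6.2869/(1+0.159)^2 + 7.9215/(1+0.159)^3 + 9.9811/(1+0.159)^4 + 12.5762/(1+0.159)^5 + 15.8460/(1+0.159)^6 + 128.5366/(1+0.159)^6 = 85.1867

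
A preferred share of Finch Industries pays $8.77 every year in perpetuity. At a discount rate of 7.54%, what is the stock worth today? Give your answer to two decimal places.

$116.31

Zero-growth DDM (perpetuity): P₀ = D/r = 8.77 / 0.0754 = 116.3130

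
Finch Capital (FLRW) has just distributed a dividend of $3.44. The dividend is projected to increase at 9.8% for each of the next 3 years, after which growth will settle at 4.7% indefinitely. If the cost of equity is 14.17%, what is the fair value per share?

Two-stage DDM. Project D₁…D_3 at 0.098, terminal growth 0.047, discount at r = 0.1417.
D_1 = 3.7771
D_2 = 4.1473
D_3 = 4.5537
Terminal value at t=3: TV = D_4/(r−g) = 4.7677/(0.1417−0.047) = 50.3457
P₀ = 3.7771/(1+0.1417)^1 + 4.1473/(1+0.1417)^2 + 4.5537/(1+0.1417)^3 + 50.3457/(1+0.1417)^3 = 43.3803

$43.38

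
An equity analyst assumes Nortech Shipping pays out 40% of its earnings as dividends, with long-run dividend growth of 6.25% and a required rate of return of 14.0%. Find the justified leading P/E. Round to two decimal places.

5.16

Justified leading P/E = b/(r−g) = 0.40/(0.14−0.0625) = 5.1613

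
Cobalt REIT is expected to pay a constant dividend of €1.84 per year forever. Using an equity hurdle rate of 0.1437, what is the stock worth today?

Zero-growth DDM (perpetuity): P₀ = D/r = 1.84 / 0.1437 = 12.8045

€12.80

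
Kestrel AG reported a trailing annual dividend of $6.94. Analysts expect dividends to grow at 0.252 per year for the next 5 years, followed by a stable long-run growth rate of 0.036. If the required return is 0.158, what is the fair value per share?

$131.19

Two-stage DDM. Project D₁…D_5 at 0.252, terminal growth 0.036, discount at r = 0.158.
D_1 = 8.6889
D_2 = 10.8785
D_3 = 13.6199
D_4 = 17.0521
D_5 = 21.3492
Terminal value at t=5: TV = D_6/(r−g) = 22.1177/(0.158−0.036) = 181.2930
P₀ = 8.6889/(1+0.158)^1 + 10.8785/(1+0.158)^2 + 13.6199/(1+0.158)^3 + 17.0521/(1+0.158)^4 + 21.3492/(1+0.158)^5 + 181.2930/(1+0.158)^5 = 131.1863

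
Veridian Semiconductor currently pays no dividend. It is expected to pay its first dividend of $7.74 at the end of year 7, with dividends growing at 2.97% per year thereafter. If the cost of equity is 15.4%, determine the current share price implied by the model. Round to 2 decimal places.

Deferred-dividend DDM. At t=6 the remaining stream is a growing perpetuity with first payment D_7 = 7.74.
V_6 = D_7/(r−g) = 7.74/(0.154−0.0297) = 62.2687
P₀ = V_6/(1+r)^6 = 62.2687/(1+0.154)^6 = 26.3654

$26.37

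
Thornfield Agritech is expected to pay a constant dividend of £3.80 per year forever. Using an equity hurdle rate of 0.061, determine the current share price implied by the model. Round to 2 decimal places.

£62.30

Zero-growth DDM (perpetuity): P₀ = D/r = 3.80 / 0.061 = 62.2951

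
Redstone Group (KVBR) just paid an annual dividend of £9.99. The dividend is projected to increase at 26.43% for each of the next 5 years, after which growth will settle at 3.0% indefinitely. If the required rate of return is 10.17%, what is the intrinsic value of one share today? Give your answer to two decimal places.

Two-stage DDM. Project D₁…D_5 at 0.2643, terminal growth 0.03, discount at r = 0.1017.
D_1 = 12.6304
D_2 = 15.9686
D_3 = 20.1891
D_4 = 25.5250
D_5 = 32.2713
Terminal value at t=5: TV = D_6/(r−g) = 33.2394/(0.1017−0.03) = 463.5902
P₀ = 12.6304/(1+0.1017)^1 + 15.9686/(1+0.1017)^2 + 20.1891/(1+0.1017)^3 + 25.5250/(1+0.1017)^4 + 32.2713/(1+0.1017)^5 + 463.5902/(1+0.1017)^5 = 362.5685

£362.57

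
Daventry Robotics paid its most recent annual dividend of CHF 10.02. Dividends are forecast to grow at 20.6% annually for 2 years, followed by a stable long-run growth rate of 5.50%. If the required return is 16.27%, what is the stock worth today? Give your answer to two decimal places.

CHF 126.77

Two-stage DDM. Project D₁…D_2 at 0.206, terminal growth 0.055, discount at r = 0.1627.
D_1 = 12.0841
D_2 = 14.5734
Terminal value at t=2: TV = D_3/(r−g) = 15.3750/(0.1627−0.055) = 142.7576
P₀ = 12.0841/(1+0.1627)^1 + 14.5734/(1+0.1627)^2 + 142.7576/(1+0.1627)^2 = 126.7733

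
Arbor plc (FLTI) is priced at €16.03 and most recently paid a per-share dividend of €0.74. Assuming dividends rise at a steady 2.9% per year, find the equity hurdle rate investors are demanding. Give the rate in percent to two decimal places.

Rearranging the constant-growth DDM: r = D₁/P₀ + g.
D₁ = 0.74 × (1 + 0.029) = 0.7615.
r = 0.7615 / 16.03 + 0.029 = 0.04750 + 0.029 = 0.07650

7.65%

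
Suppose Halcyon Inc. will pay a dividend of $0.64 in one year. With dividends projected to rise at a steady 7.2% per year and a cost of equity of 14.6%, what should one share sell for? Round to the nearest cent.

Gordon growth model: P₀ = D₁/(r − g), with D₁ = 0.64 given directly.
P₀ = 0.6400 / (0.146 − 0.072) = 0.6400 / 0.074 = 8.6486

$8.65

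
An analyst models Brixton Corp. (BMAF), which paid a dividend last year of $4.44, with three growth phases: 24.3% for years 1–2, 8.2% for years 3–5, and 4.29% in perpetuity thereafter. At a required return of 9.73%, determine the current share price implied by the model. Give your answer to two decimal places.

$132.07

Three-stage DDM. Project D₁…D_5; terminal Gordon value at t=5 with g = 0.0429; discount at r = 0.0973.
D_1 = 5.5189
D_2 = 6.8600
D_3 = 7.4225
D_4 = 8.0312
D_5 = 8.6897
TV_5 = 9.0625/(0.0973−0.0429) = 166.5907
P₀ = Σ Dₜ/(1+r)ᵗ + TV_5/(1+r)^5 = 132.0654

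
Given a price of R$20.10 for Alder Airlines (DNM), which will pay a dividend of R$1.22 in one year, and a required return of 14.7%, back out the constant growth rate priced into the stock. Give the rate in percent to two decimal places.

From P₀ = D₁/(r − g), the implied growth is g = r − D₁/P₀.
g = 0.147 − 1.22/20.10 = 0.147 − 0.06070 = 0.08630

8.63%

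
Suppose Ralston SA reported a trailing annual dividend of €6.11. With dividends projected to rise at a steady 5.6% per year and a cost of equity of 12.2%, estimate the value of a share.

€97.76

Gordon growth model: P₀ = D₁/(r − g). D₁ = 6.11 × (1 + 0.056) = 6.4522.
P₀ = 6.4522 / (0.122 − 0.056) = 6.4522 / 0.066 = 97.7600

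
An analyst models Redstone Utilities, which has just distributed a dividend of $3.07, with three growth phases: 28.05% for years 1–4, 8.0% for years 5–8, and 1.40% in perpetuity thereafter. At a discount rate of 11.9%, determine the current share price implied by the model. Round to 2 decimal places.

Three-stage DDM. Project D₁…D_8; terminal Gordon value at t=8 with g = 0.014; discount at r = 0.119.
D_1 = 3.9311
D_2 = 5.0338
D_3 = 6.4458
D_4 = 8.2539
D_5 = 8.9142
D_6 = 9.6273
D_7 = 10.3975
D_8 = 11.2293
TV_8 = 11.3865/(0.119−0.014) = 108.4427
P₀ = Σ Dₜ/(1+r)ᵗ + TV_8/(1+r)^8 = 80.7951

$80.80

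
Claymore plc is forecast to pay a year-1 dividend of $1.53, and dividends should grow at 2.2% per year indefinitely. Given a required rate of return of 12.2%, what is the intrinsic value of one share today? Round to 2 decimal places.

Gordon growth model: P₀ = D₁/(r − g), with D₁ = 1.53 given directly.
P₀ = 1.5300 / (0.122 − 0.022) = 1.5300 / 0.1 = 15.3000

$15.30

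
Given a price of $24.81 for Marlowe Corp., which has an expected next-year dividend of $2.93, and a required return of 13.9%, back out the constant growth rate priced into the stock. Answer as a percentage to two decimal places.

From P₀ = D₁/(r − g), the implied growth is g = r − D₁/P₀.
g = 0.139 − 2.93/24.81 = 0.139 − 0.11810 = 0.02090

2.09%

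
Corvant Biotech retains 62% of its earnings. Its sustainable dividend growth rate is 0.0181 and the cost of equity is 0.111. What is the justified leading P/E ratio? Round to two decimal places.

4.09

Payout ratio b = 1 − 0.62 = 0.38.
Justified leading P/E = b/(r−g) = 0.38/(0.111−0.0181) = 4.0904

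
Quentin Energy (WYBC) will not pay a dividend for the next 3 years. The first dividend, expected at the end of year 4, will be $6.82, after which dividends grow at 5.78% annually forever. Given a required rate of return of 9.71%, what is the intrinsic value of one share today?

Deferred-dividend DDM. At t=3 the remaining stream is a growing perpetuity with first payment D_4 = 6.82.
V_3 = D_4/(r−g) = 6.82/(0.0971−0.0578) = 173.5369
P₀ = V_3/(1+r)^3 = 173.5369/(1+0.0971)^3 = 131.4175

$131.42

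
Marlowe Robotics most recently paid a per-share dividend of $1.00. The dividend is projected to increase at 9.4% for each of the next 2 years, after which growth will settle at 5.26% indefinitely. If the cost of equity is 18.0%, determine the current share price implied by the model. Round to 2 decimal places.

Two-stage DDM. Project D₁…D_2 at 0.094, terminal growth 0.0526, discount at r = 0.18.
D_1 = 1.0940
D_2 = 1.1968
Terminal value at t=2: TV = D_3/(r−g) = 1.2598/(0.18−0.0526) = 9.8885
P₀ = 1.0940/(1+0.18)^1 + 1.1968/(1+0.18)^2 + 9.8885/(1+0.18)^2 = 8.8884

$8.89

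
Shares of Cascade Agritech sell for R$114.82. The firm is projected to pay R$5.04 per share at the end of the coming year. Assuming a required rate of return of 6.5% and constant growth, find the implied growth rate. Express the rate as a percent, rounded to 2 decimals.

From P₀ = D₁/(r − g), the implied growth is g = r − D₁/P₀.
g = 0.065 − 5.04/114.82 = 0.065 − 0.04389 = 0.02111

2.11%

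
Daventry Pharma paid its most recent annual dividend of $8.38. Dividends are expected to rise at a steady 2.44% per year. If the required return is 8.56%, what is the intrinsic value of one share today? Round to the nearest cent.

Gordon growth model: P₀ = D₁/(r − g). D₁ = 8.38 × (1 + 0.0244) = 8.5845.
P₀ = 8.5845 / (0.0856 − 0.0244) = 8.5845 / 0.0612 = 140.2692

$140.27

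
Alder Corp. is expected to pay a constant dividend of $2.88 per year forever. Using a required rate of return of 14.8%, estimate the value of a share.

$19.46

Zero-growth DDM (perpetuity): P₀ = D/r = 2.88 / 0.148 = 19.4595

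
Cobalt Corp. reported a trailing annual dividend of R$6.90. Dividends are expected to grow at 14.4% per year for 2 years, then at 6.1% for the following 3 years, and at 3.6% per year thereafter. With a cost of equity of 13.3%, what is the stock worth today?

R$94.24

Three-stage DDM. Project D₁…D_5; terminal Gordon value at t=5 with g = 0.036; discount at r = 0.133.
D_1 = 7.8936
D_2 = 9.0303
D_3 = 9.5811
D_4 = 10.1656
D_5 = 10.7857
TV_5 = 11.1740/(0.133−0.036) = 115.1954
P₀ = Σ Dₜ/(1+r)ᵗ + TV_5/(1+r)^5 = 94.2352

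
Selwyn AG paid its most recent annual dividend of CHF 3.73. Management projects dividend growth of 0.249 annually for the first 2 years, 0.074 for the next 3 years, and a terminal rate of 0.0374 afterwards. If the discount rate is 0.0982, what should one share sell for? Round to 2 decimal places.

CHF 99.91

Three-stage DDM. Project D₁…D_5; terminal Gordon value at t=5 with g = 0.0374; discount at r = 0.0982.
D_1 = 4.6588
D_2 = 5.8188
D_3 = 6.2494
D_4 = 6.7119
D_5 = 7.2085
TV_5 = 7.4781/(0.0982−0.0374) = 122.9955
P₀ = Σ Dₜ/(1+r)ᵗ + TV_5/(1+r)^5 = 99.9109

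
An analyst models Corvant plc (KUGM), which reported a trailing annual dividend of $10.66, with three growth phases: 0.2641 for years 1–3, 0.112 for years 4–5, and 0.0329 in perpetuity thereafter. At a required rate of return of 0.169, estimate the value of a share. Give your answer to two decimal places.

$155.05

Three-stage DDM. Project D₁…D_5; terminal Gordon value at t=5 with g = 0.0329; discount at r = 0.169.
D_1 = 13.4753
D_2 = 17.0341
D_3 = 21.5328
D_4 = 23.9445
D_5 = 26.6263
TV_5 = 27.5023/(0.169−0.0329) = 202.0744
P₀ = Σ Dₜ/(1+r)ᵗ + TV_5/(1+r)^5 = 155.0528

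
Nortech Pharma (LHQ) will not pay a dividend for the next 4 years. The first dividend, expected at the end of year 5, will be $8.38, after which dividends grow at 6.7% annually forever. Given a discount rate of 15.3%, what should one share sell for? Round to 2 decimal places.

$55.14

Deferred-dividend DDM. At t=4 the remaining stream is a growing perpetuity with first payment D_5 = 8.38.
V_4 = D_5/(r−g) = 8.38/(0.153−0.067) = 97.4419
P₀ = V_4/(1+r)^4 = 97.4419/(1+0.153)^4 = 55.1351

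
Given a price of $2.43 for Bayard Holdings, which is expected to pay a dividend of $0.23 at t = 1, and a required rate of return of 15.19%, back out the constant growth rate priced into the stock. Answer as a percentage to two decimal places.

From P₀ = D₁/(r − g), the implied growth is g = r − D₁/P₀.
g = 0.1519 − 0.23/2.43 = 0.1519 − 0.09465 = 0.05725

5.72%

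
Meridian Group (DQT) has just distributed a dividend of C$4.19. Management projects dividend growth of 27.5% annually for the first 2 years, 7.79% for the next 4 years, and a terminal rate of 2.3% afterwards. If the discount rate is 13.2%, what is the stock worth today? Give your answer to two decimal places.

C$69.89

Three-stage DDM. Project D₁…D_6; terminal Gordon value at t=6 with g = 0.023; discount at r = 0.132.
D_1 = 5.3422
D_2 = 6.8114
D_3 = 7.3420
D_4 = 7.9139
D_5 = 8.5304
D_6 = 9.1949
TV_6 = 9.4064/(0.132−0.023) = 86.2973
P₀ = Σ Dₜ/(1+r)ᵗ + TV_6/(1+r)^6 = 69.8876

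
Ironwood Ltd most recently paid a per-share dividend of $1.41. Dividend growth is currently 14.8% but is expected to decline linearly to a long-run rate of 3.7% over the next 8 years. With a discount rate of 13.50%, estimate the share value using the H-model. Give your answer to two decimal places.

$21.31

H-model: P₀ = D₀[(1+g_L) + H(g_S−g_L)]/(r−g_L), with H = 8/2 = 4.
P₀ = 1.41 × [(1+0.037) + 4×(0.148−0.037)] / (0.135−0.037)
   = 1.41 × 1.4810 / 0.098 = 21.3083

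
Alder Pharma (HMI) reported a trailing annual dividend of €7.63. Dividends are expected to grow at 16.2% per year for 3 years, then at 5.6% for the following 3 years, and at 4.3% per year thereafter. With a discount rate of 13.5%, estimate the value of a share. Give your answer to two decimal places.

€120.05

Three-stage DDM. Project D₁…D_6; terminal Gordon value at t=6 with g = 0.043; discount at r = 0.135.
D_1 = 8.8661
D_2 = 10.3024
D_3 = 11.9713
D_4 = 12.6417
D_5 = 13.3497
D_6 = 14.0973
TV_6 = 14.7034/(0.135−0.043) = 159.8200
P₀ = Σ Dₜ/(1+r)ᵗ + TV_6/(1+r)^6 = 120.0534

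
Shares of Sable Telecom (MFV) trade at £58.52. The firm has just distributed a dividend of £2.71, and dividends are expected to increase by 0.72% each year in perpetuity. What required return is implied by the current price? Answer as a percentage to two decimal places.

Rearranging the constant-growth DDM: r = D₁/P₀ + g.
D₁ = 2.71 × (1 + 0.0072) = 2.7295.
r = 2.7295 / 58.52 + 0.0072 = 0.04664 + 0.0072 = 0.05384

5.38%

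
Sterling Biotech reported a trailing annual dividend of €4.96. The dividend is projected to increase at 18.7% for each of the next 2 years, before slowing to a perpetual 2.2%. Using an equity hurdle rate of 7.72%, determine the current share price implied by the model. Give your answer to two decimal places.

Two-stage DDM. Project D₁…D_2 at 0.187, terminal growth 0.022, discount at r = 0.0772.
D_1 = 5.8875
D_2 = 6.9885
Terminal value at t=2: TV = D_3/(r−g) = 7.1422/(0.0772−0.022) = 129.3883
P₀ = 5.8875/(1+0.0772)^1 + 6.9885/(1+0.0772)^2 + 129.3883/(1+0.0772)^2 = 122.9953

€123.00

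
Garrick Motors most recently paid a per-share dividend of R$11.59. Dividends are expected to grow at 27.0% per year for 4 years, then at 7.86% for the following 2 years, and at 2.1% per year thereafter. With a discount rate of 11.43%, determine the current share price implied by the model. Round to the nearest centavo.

Three-stage DDM. Project D₁…D_6; terminal Gordon value at t=6 with g = 0.021; discount at r = 0.1143.
D_1 = 14.7193
D_2 = 18.6935
D_3 = 23.7408
D_4 = 30.1508
D_5 = 32.5206
D_6 = 35.0767
TV_6 = 35.8133/(0.1143−0.021) = 383.8515
P₀ = Σ Dₜ/(1+r)ᵗ + TV_6/(1+r)^6 = 302.7499

R$302.75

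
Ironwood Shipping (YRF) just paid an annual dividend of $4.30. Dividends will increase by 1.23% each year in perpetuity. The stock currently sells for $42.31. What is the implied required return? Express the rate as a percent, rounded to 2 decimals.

Rearranging the constant-growth DDM: r = D₁/P₀ + g.
D₁ = 4.30 × (1 + 0.0123) = 4.3529.
r = 4.3529 / 42.31 + 0.0123 = 0.10288 + 0.0123 = 0.11518

11.52%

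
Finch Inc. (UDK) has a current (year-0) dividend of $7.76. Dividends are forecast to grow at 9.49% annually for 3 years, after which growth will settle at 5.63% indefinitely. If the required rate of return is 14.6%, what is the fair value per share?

Two-stage DDM. Project D₁…D_3 at 0.0949, terminal growth 0.0563, discount at r = 0.146.
D_1 = 8.4964
D_2 = 9.3027
D_3 = 10.1856
Terminal value at t=3: TV = D_4/(r−g) = 10.7590/(0.146−0.0563) = 119.9444
P₀ = 8.4964/(1+0.146)^1 + 9.3027/(1+0.146)^2 + 10.1856/(1+0.146)^3 + 119.9444/(1+0.146)^3 = 100.9590

$100.96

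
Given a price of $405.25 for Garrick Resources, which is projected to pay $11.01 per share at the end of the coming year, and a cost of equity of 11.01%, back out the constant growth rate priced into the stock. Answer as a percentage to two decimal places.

From P₀ = D₁/(r − g), the implied growth is g = r − D₁/P₀.
g = 0.1101 − 11.01/405.25 = 0.1101 − 0.02717 = 0.08293

8.29%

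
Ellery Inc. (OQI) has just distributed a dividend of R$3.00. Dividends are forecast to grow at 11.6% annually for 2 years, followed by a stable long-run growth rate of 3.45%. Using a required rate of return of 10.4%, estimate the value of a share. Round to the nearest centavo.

R$51.73

Two-stage DDM. Project D₁…D_2 at 0.116, terminal growth 0.0345, discount at r = 0.104.
D_1 = 3.3480
D_2 = 3.7364
Terminal value at t=2: TV = D_3/(r−g) = 3.8653/(0.104−0.0345) = 55.6154
P₀ = 3.3480/(1+0.104)^1 + 3.7364/(1+0.104)^2 + 55.6154/(1+0.104)^2 = 51.7289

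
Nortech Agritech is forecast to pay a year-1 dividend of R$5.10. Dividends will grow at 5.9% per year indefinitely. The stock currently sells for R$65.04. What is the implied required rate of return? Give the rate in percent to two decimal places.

Rearranging the constant-growth DDM: r = D₁/P₀ + g.
r = 5.1000 / 65.04 + 0.059 = 0.07841 + 0.059 = 0.13741

13.74%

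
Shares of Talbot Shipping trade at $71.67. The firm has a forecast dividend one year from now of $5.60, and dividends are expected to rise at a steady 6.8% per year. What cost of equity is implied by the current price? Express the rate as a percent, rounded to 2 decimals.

Rearranging the constant-growth DDM: r = D₁/P₀ + g.
r = 5.6000 / 71.67 + 0.068 = 0.07814 + 0.068 = 0.14614

14.61%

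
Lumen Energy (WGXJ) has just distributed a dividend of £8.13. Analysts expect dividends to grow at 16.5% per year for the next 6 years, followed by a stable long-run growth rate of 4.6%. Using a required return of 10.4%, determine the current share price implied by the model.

Two-stage DDM. Project D₁…D_6 at 0.165, terminal growth 0.046, discount at r = 0.104.
D_1 = 9.4715
D_2 = 11.0342
D_3 = 12.8549
D_4 = 14.9759
D_5 = 17.4470
D_6 = 20.3257
Terminal value at t=6: TV = D_7/(r−g) = 21.2607/(0.104−0.046) = 366.5640
P₀ = 9.4715/(1+0.104)^1 + 11.0342/(1+0.104)^2 + 12.8549/(1+0.104)^3 + 14.9759/(1+0.104)^4 + 17.4470/(1+0.104)^5 + 20.3257/(1+0.104)^6 + 366.5640/(1+0.104)^6 = 261.5900

£261.59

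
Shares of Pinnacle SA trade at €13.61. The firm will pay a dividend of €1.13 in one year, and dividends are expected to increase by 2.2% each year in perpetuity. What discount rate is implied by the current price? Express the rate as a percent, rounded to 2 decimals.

10.50%

Rearranging the constant-growth DDM: r = D₁/P₀ + g.
r = 1.1300 / 13.61 + 0.022 = 0.08303 + 0.022 = 0.10503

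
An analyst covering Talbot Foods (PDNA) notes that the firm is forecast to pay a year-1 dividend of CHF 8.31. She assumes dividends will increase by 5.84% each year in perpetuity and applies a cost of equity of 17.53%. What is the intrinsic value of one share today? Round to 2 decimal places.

Gordon growth model: P₀ = D₁/(r − g), with D₁ = 8.31 given directly.
P₀ = 8.3100 / (0.1753 − 0.0584) = 8.3100 / 0.1169 = 71.0864

CHF 71.09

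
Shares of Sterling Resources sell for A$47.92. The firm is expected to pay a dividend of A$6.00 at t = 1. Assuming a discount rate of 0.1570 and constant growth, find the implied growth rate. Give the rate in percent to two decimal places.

3.18%

From P₀ = D₁/(r − g), the implied growth is g = r − D₁/P₀.
g = 0.157 − 6.00/47.92 = 0.157 − 0.12521 = 0.03179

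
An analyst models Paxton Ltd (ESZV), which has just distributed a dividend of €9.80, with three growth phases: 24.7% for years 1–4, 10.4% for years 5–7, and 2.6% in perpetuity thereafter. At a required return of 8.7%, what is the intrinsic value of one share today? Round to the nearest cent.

€407.53

Three-stage DDM. Project D₁…D_7; terminal Gordon value at t=7 with g = 0.026; discount at r = 0.087.
D_1 = 12.2206
D_2 = 15.2391
D_3 = 19.0031
D_4 = 23.6969
D_5 = 26.1614
D_6 = 28.8822
D_7 = 31.8859
TV_7 = 32.7150/(0.087−0.026) = 536.3109
P₀ = Σ Dₜ/(1+r)ᵗ + TV_7/(1+r)^7 = 407.5348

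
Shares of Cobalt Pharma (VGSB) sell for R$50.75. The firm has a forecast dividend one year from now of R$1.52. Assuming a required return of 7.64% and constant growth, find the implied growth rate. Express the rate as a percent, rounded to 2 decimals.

4.64%

From P₀ = D₁/(r − g), the implied growth is g = r − D₁/P₀.
g = 0.0764 − 1.52/50.75 = 0.0764 − 0.02995 = 0.04645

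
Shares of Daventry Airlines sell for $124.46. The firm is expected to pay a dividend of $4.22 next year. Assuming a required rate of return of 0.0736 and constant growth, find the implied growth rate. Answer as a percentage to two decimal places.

3.97%

From P₀ = D₁/(r − g), the implied growth is g = r − D₁/P₀.
g = 0.0736 − 4.22/124.46 = 0.0736 − 0.03391 = 0.03969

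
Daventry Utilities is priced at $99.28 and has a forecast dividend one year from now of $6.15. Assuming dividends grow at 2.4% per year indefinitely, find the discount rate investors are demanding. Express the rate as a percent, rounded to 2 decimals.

8.59%

Rearranging the constant-growth DDM: r = D₁/P₀ + g.
r = 6.1500 / 99.28 + 0.024 = 0.06195 + 0.024 = 0.08595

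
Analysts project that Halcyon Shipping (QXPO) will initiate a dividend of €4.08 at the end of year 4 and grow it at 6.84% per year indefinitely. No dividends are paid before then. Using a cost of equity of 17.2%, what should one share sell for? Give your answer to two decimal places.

€24.46

Deferred-dividend DDM. At t=3 the remaining stream is a growing perpetuity with first payment D_4 = 4.08.
V_3 = D_4/(r−g) = 4.08/(0.172−0.0684) = 39.3822
P₀ = V_3/(1+r)^3 = 39.3822/(1+0.172)^3 = 24.4634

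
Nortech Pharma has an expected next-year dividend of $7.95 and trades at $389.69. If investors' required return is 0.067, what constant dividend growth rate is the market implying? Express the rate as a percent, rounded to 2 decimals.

4.66%

From P₀ = D₁/(r − g), the implied growth is g = r − D₁/P₀.
g = 0.067 − 7.95/389.69 = 0.067 − 0.02040 = 0.04660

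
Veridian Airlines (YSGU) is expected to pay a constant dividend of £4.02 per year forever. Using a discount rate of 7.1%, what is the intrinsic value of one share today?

Zero-growth DDM (perpetuity): P₀ = D/r = 4.02 / 0.071 = 56.6197

£56.62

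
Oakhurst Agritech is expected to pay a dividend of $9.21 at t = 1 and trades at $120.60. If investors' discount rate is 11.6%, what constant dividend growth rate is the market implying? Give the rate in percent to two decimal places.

From P₀ = D₁/(r − g), the implied growth is g = r − D₁/P₀.
g = 0.116 − 9.21/120.60 = 0.116 − 0.07637 = 0.03963

3.96%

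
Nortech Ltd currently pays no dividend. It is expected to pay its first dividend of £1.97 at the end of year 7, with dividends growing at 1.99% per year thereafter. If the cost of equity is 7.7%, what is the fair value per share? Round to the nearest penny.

Deferred-dividend DDM. At t=6 the remaining stream is a growing perpetuity with first payment D_7 = 1.97.
V_6 = D_7/(r−g) = 1.97/(0.077−0.0199) = 34.5009
P₀ = V_6/(1+r)^6 = 34.5009/(1+0.077)^6 = 22.1073

£22.11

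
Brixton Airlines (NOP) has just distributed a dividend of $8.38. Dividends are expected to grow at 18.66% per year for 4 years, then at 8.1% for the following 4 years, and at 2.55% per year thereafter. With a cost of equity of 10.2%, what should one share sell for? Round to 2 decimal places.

$223.25

Three-stage DDM. Project D₁…D_8; terminal Gordon value at t=8 with g = 0.0255; discount at r = 0.102.
D_1 = 9.9437
D_2 = 11.7992
D_3 = 14.0009
D_4 = 16.6135
D_5 = 17.9592
D_6 = 19.4139
D_7 = 20.9864
D_8 = 22.6863
TV_8 = 23.2648/(0.102−0.0255) = 304.1154
P₀ = Σ Dₜ/(1+r)ᵗ + TV_8/(1+r)^8 = 223.2459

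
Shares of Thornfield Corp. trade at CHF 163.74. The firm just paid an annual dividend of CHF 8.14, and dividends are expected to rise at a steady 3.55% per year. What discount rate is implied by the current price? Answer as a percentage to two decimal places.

Rearranging the constant-growth DDM: r = D₁/P₀ + g.
D₁ = 8.14 × (1 + 0.0355) = 8.4290.
r = 8.4290 / 163.74 + 0.0355 = 0.05148 + 0.0355 = 0.08698

8.70%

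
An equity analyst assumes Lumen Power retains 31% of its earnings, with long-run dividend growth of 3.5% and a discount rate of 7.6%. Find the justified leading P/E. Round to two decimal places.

16.83

Payout ratio b = 1 − 0.31 = 0.69.
Justified leading P/E = b/(r−g) = 0.69/(0.076−0.035) = 16.8293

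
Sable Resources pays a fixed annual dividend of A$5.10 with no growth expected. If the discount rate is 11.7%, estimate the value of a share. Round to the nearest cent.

A$43.59

Zero-growth DDM (perpetuity): P₀ = D/r = 5.10 / 0.117 = 43.5897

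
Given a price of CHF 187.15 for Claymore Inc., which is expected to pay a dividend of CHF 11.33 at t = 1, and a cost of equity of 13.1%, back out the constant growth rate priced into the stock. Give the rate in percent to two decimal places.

7.05%

From P₀ = D₁/(r − g), the implied growth is g = r − D₁/P₀.
g = 0.131 − 11.33/187.15 = 0.131 − 0.06054 = 0.07046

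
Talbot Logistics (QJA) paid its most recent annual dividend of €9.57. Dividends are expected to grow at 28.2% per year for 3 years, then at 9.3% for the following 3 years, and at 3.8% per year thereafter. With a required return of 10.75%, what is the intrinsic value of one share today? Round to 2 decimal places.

€295.22

Three-stage DDM. Project D₁…D_6; terminal Gordon value at t=6 with g = 0.038; discount at r = 0.1075.
D_1 = 12.2687
D_2 = 15.7285
D_3 = 20.1640
D_4 = 22.0392
D_5 = 24.0889
D_6 = 26.3291
TV_6 = 27.3296/(0.1075−0.038) = 393.2322
P₀ = Σ Dₜ/(1+r)ᵗ + TV_6/(1+r)^6 = 295.2220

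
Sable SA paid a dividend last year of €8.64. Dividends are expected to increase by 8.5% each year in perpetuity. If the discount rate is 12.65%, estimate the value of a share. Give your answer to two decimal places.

€225.89

Gordon growth model: P₀ = D₁/(r − g). D₁ = 8.64 × (1 + 0.085) = 9.3744.
P₀ = 9.3744 / (0.1265 − 0.085) = 9.3744 / 0.0415 = 225.8892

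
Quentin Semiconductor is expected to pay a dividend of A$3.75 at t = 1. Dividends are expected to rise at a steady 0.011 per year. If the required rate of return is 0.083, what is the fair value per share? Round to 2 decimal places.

A$52.08

Gordon growth model: P₀ = D₁/(r − g), with D₁ = 3.75 given directly.
P₀ = 3.7500 / (0.083 − 0.011) = 3.7500 / 0.072 = 52.0833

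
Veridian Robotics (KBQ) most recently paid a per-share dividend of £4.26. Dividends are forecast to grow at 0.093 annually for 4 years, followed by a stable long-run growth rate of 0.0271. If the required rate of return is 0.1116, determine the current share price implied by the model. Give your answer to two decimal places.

Two-stage DDM. Project D₁…D_4 at 0.093, terminal growth 0.0271, discount at r = 0.1116.
D_1 = 4.6562
D_2 = 5.0892
D_3 = 5.5625
D_4 = 6.0798
Terminal value at t=4: TV = D_5/(r−g) = 6.2446/(0.1116−0.0271) = 73.9003
P₀ = 4.6562/(1+0.1116)^1 + 5.0892/(1+0.1116)^2 + 5.5625/(1+0.1116)^3 + 6.0798/(1+0.1116)^4 + 73.9003/(1+0.1116)^4 = 64.7398

£64.74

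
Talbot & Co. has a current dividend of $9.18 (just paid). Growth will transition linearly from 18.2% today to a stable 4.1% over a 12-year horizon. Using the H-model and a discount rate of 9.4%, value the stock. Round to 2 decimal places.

H-model: P₀ = D₀[(1+g_L) + H(g_S−g_L)]/(r−g_L), with H = 12/2 = 6.
P₀ = 9.18 × [(1+0.041) + 6×(0.182−0.041)] / (0.094−0.041)
   = 9.18 × 1.8870 / 0.053 = 326.8426

$326.84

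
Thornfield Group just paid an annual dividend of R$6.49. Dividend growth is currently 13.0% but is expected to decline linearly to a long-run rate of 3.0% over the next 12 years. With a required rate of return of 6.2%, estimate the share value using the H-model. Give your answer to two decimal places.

H-model: P₀ = D₀[(1+g_L) + H(g_S−g_L)]/(r−g_L), with H = 12/2 = 6.
P₀ = 6.49 × [(1+0.03) + 6×(0.13−0.03)] / (0.062−0.03)
   = 6.49 × 1.6300 / 0.032 = 330.5844

R$330.58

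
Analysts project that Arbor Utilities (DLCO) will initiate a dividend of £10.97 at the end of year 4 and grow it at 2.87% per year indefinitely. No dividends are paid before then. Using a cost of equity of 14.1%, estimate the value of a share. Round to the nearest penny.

Deferred-dividend DDM. At t=3 the remaining stream is a growing perpetuity with first payment D_4 = 10.97.
V_3 = D_4/(r−g) = 10.97/(0.141−0.0287) = 97.6848
P₀ = V_3/(1+r)^3 = 97.6848/(1+0.141)^3 = 65.7612

£65.76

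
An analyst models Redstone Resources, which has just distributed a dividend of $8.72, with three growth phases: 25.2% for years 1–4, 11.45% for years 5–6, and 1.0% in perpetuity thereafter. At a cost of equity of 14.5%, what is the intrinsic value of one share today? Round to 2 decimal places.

Three-stage DDM. Project D₁…D_6; terminal Gordon value at t=6 with g = 0.01; discount at r = 0.145.
D_1 = 10.9174
D_2 = 13.6686
D_3 = 17.1131
D_4 = 21.4256
D_5 = 23.8789
D_6 = 26.6130
TV_6 = 26.8791/(0.145−0.01) = 199.1047
P₀ = Σ Dₜ/(1+r)ᵗ + TV_6/(1+r)^6 = 156.1289

$156.13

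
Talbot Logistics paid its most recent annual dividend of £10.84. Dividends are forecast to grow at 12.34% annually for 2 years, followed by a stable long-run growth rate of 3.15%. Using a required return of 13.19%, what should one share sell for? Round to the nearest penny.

£131.14

Two-stage DDM. Project D₁…D_2 at 0.1234, terminal growth 0.0315, discount at r = 0.1319.
D_1 = 12.1777
D_2 = 13.6804
Terminal value at t=2: TV = D_3/(r−g) = 14.1113/(0.1319−0.0315) = 140.5509
P₀ = 12.1777/(1+0.1319)^1 + 13.6804/(1+0.1319)^2 + 140.5509/(1+0.1319)^2 = 131.1392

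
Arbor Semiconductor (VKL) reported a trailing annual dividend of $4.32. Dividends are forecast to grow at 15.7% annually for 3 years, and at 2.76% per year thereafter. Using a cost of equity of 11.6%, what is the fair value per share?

Two-stage DDM. Project D₁…D_3 at 0.157, terminal growth 0.0276, discount at r = 0.116.
D_1 = 4.9982
D_2 = 5.7830
D_3 = 6.6909
Terminal value at t=3: TV = D_4/(r−g) = 6.8756/(0.116−0.0276) = 77.7778
P₀ = 4.9982/(1+0.116)^1 + 5.7830/(1+0.116)^2 + 6.6909/(1+0.116)^3 + 77.7778/(1+0.116)^3 = 69.8939

$69.89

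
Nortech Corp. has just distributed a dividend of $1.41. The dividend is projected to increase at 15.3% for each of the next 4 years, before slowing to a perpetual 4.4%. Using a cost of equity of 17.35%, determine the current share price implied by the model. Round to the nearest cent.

$15.99

Two-stage DDM. Project D₁…D_4 at 0.153, terminal growth 0.044, discount at r = 0.1735.
D_1 = 1.6257
D_2 = 1.8745
D_3 = 2.1613
D_4 = 2.4919
Terminal value at t=4: TV = D_5/(r−g) = 2.6016/(0.1735−0.044) = 20.0894
P₀ = 1.6257/(1+0.1735)^1 + 1.8745/(1+0.1735)^2 + 2.1613/(1+0.1735)^3 + 2.4919/(1+0.1735)^4 + 20.0894/(1+0.1735)^4 = 15.9913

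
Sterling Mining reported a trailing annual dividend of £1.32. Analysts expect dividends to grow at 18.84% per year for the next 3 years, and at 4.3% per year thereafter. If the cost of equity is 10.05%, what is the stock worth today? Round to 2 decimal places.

£34.78

Two-stage DDM. Project D₁…D_3 at 0.1884, terminal growth 0.043, discount at r = 0.1005.
D_1 = 1.5687
D_2 = 1.8642
D_3 = 2.2154
Terminal value at t=3: TV = D_4/(r−g) = 2.3107/(0.1005−0.043) = 40.1863
P₀ = 1.5687/(1+0.1005)^1 + 1.8642/(1+0.1005)^2 + 2.2154/(1+0.1005)^3 + 40.1863/(1+0.1005)^3 = 34.7784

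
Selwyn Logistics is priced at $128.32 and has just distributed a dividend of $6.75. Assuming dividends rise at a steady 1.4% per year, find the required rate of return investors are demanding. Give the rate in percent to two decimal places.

Rearranging the constant-growth DDM: r = D₁/P₀ + g.
D₁ = 6.75 × (1 + 0.014) = 6.8445.
r = 6.8445 / 128.32 + 0.014 = 0.05334 + 0.014 = 0.06734

6.73%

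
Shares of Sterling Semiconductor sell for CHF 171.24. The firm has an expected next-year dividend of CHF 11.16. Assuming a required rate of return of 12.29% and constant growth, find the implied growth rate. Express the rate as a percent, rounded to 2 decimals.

From P₀ = D₁/(r − g), the implied growth is g = r − D₁/P₀.
g = 0.1229 − 11.16/171.24 = 0.1229 − 0.06517 = 0.05773

5.77%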